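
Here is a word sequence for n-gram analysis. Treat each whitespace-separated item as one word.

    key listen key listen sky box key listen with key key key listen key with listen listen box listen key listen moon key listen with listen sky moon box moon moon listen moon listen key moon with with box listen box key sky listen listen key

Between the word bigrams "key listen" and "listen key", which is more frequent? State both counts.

"key listen": 6 occurrences
"listen key": 5 occurrences

"key listen" (6 vs 5)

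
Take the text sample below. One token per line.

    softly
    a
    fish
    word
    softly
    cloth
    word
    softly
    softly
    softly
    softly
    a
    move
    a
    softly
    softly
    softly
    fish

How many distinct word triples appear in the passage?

14

18 tokens → 16 trigram windows in total.
Repeated trigrams (each contributes count−1 duplicates):
  softly softly softly: 3
2 duplicate windows → 16 − 2 = 14 distinct.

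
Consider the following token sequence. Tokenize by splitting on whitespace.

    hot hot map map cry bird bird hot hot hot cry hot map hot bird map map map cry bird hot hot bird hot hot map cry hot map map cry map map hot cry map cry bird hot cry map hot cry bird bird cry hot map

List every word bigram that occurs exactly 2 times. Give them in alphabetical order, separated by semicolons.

Bigram counts meeting the condition (exactly 2 times):
  bird bird: 2
  hot bird: 2

bird bird; hot bird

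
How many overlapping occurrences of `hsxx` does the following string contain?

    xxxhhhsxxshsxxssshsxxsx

3

Sliding a length-4 window over the 23 characters (20 positions):
  position 6–9: hsxx
  position 11–14: hsxx
  position 18–21: hsxx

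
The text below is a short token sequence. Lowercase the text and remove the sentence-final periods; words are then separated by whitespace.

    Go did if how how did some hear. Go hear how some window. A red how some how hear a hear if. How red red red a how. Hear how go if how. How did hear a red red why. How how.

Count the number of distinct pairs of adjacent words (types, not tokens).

42 tokens → 41 bigram windows in total.
Repeated bigrams (each contributes count−1 duplicates):
  how how: 3
  if how: 3
  red red: 3
  a red: 2
  hear a: 2
  hear how: 2
  how did: 2
  how hear: 2
  … (1 more repeated)
12 duplicate windows → 41 − 12 = 29 distinct.

29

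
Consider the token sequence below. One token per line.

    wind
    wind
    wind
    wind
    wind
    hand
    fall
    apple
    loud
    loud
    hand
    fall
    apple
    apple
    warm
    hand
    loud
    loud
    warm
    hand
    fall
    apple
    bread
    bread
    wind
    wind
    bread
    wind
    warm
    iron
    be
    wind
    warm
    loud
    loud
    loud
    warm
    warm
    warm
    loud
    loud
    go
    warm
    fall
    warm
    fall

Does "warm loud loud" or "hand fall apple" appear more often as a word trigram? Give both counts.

"warm loud loud": 2 occurrences
"hand fall apple": 3 occurrences

"hand fall apple" (3 vs 2)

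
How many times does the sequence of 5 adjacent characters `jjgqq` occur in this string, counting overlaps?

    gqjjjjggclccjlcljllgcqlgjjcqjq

Sliding a length-5 window over the 30 characters (26 positions):
  (no match at any position)

0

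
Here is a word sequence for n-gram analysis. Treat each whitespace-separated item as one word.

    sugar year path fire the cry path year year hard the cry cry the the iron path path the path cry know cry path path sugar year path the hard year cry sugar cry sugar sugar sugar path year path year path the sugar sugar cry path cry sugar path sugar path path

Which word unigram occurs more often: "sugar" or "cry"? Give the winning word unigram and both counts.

"sugar" (10 vs 9)

"sugar": 10 occurrences
"cry": 9 occurrences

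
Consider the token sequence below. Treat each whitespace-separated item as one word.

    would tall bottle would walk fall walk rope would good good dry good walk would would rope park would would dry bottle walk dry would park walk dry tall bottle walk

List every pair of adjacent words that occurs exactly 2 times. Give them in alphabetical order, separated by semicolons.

Bigram counts meeting the condition (exactly 2 times):
  bottle walk: 2
  tall bottle: 2
  walk dry: 2
  would would: 2

bottle walk; tall bottle; walk dry; would would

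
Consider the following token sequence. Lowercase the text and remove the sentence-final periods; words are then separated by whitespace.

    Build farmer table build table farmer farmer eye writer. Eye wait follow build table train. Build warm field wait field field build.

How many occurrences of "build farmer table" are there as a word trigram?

Scanning the 20 overlapping trigram windows for "build farmer table":
  position 1–3: build farmer table

1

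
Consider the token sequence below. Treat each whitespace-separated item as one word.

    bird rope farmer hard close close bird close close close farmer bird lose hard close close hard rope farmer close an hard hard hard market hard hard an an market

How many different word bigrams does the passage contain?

22

30 tokens → 29 bigram windows in total.
Repeated bigrams (each contributes count−1 duplicates):
  close close: 4
  hard hard: 3
  hard close: 2
  rope farmer: 2
7 duplicate windows → 29 − 7 = 22 distinct.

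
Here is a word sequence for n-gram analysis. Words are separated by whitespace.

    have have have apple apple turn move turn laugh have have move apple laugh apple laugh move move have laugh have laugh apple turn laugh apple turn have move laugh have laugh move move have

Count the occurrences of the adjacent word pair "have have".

3

Scanning the 34 overlapping bigram windows for "have have":
  position 1–2: have have
  position 2–3: have have
  position 10–11: have have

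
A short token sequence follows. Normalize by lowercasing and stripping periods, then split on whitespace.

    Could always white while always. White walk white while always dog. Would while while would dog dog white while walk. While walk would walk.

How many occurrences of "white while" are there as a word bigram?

Scanning the 23 overlapping bigram windows for "white while":
  position 3–4: white while
  position 8–9: white while
  position 18–19: white while

3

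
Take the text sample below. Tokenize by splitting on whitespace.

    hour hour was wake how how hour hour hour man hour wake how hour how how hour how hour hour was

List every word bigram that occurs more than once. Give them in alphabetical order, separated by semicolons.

hour hour; hour how; hour was; how hour; how how; wake how

Bigram counts meeting the condition (more than once):
  hour hour: 4
  hour how: 2
  hour was: 2
  how hour: 4
  how how: 2
  wake how: 2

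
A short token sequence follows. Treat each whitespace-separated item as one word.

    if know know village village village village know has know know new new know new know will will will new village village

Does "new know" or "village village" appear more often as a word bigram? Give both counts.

"village village" (4 vs 2)

"new know": 2 occurrences
"village village": 4 occurrences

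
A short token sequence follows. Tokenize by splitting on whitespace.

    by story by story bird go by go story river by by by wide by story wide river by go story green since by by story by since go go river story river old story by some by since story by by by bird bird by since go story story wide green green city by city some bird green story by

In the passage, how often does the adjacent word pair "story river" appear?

2

Scanning the 60 overlapping bigram windows for "story river":
  position 9–10: story river
  position 32–33: story river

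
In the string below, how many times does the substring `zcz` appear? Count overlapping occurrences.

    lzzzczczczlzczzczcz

6

Sliding a length-3 window over the 19 characters (17 positions):
  position 4–6: zcz
  position 6–8: zcz
  position 8–10: zcz
  position 12–14: zcz
  position 15–17: zcz
  position 17–19: zcz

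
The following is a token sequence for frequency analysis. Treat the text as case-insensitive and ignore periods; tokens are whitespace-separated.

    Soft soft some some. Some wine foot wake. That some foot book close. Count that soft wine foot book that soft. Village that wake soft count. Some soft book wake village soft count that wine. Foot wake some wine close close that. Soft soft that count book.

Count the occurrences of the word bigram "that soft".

3

Scanning the 46 overlapping bigram windows for "that soft":
  position 15–16: that soft
  position 20–21: that soft
  position 42–43: that soft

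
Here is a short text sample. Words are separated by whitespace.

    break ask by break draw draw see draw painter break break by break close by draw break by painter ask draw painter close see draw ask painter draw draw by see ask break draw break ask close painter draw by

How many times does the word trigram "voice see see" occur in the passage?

Scanning the 38 overlapping trigram windows for "voice see see":
  (none found)

0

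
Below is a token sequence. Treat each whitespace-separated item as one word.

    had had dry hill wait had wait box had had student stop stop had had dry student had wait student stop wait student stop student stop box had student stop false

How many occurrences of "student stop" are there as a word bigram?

Scanning the 30 overlapping bigram windows for "student stop":
  position 11–12: student stop
  position 20–21: student stop
  position 23–24: student stop
  position 25–26: student stop
  position 29–30: student stop

5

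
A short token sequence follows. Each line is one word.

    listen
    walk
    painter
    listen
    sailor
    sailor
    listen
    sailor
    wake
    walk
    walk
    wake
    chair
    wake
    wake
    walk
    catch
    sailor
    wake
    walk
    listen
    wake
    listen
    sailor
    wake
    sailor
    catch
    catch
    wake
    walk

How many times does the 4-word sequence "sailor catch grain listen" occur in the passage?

Scanning the 27 overlapping 4-gram windows for "sailor catch grain listen":
  (none found)

0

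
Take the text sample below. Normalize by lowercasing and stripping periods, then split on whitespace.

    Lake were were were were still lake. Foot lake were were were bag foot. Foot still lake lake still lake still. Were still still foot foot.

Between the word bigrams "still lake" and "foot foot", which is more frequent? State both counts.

"still lake": 3 occurrences
"foot foot": 2 occurrences

"still lake" (3 vs 2)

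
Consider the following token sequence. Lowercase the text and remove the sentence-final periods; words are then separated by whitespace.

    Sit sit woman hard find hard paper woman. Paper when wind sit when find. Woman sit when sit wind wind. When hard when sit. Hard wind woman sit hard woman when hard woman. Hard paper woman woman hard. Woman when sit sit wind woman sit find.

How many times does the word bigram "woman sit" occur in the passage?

Scanning the 45 overlapping bigram windows for "woman sit":
  position 15–16: woman sit
  position 27–28: woman sit
  position 44–45: woman sit

3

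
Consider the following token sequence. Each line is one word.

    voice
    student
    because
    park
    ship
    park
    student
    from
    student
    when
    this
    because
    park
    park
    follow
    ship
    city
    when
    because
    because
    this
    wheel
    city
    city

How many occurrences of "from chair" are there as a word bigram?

0

Scanning the 23 overlapping bigram windows for "from chair":
  (none found)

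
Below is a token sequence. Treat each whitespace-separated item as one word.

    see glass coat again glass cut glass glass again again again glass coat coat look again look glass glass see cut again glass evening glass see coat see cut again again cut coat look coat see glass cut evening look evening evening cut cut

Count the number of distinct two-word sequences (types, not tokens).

30

44 tokens → 43 bigram windows in total.
Repeated bigrams (each contributes count−1 duplicates):
  again again: 3
  again glass: 3
  coat look: 2
  coat see: 2
  cut again: 2
  glass coat: 2
  glass cut: 2
  glass glass: 2
  … (3 more repeated)
13 duplicate windows → 43 − 13 = 30 distinct.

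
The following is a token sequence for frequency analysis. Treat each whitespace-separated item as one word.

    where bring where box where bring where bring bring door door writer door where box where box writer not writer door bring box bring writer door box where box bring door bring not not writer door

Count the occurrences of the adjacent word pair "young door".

Scanning the 35 overlapping bigram windows for "young door":
  (none found)

0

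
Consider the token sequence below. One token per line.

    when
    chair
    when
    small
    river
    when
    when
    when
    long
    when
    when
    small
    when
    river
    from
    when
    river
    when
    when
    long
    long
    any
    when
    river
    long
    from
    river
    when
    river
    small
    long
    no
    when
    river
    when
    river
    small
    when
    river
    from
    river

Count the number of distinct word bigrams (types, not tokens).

41 tokens → 40 bigram windows in total.
Repeated bigrams (each contributes count−1 duplicates):
  when river: 7
  river when: 4
  when when: 4
  from river: 2
  river from: 2
  river small: 2
  small when: 2
  when long: 2
  … (1 more repeated)
18 duplicate windows → 40 − 18 = 22 distinct.

22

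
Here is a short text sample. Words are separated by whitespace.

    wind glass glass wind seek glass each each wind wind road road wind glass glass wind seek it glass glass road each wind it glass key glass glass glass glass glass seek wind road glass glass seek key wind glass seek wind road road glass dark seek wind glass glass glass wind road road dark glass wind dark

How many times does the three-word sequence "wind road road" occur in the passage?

3

Scanning the 56 overlapping trigram windows for "wind road road":
  position 10–12: wind road road
  position 42–44: wind road road
  position 52–54: wind road road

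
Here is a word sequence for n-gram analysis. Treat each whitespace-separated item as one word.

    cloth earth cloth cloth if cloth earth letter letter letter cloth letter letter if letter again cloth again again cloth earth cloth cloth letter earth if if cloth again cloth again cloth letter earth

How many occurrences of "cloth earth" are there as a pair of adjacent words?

3

Scanning the 33 overlapping bigram windows for "cloth earth":
  position 1–2: cloth earth
  position 6–7: cloth earth
  position 20–21: cloth earth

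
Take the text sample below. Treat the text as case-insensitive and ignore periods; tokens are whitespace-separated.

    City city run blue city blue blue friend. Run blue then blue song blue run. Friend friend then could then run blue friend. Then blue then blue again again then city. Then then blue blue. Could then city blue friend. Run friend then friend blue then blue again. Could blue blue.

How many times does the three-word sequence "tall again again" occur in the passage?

0

Scanning the 49 overlapping trigram windows for "tall again again":
  (none found)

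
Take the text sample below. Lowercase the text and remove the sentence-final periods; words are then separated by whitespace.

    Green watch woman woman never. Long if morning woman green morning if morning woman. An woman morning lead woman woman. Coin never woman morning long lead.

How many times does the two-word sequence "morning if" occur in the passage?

Scanning the 25 overlapping bigram windows for "morning if":
  position 11–12: morning if

1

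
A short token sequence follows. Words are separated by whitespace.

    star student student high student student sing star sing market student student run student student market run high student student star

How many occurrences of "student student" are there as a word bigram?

Scanning the 20 overlapping bigram windows for "student student":
  position 2–3: student student
  position 5–6: student student
  position 11–12: student student
  position 14–15: student student
  position 19–20: student student

5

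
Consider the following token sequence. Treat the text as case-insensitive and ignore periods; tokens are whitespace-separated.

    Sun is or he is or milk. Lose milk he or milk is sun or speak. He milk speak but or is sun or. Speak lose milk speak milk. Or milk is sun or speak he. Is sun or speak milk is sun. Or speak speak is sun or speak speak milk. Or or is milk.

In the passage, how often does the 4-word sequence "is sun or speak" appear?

6

Scanning the 53 overlapping 4-gram windows for "is sun or speak":
  position 13–16: is sun or speak
  position 22–25: is sun or speak
  position 32–35: is sun or speak
  position 37–40: is sun or speak
  position 42–45: is sun or speak
  position 47–50: is sun or speak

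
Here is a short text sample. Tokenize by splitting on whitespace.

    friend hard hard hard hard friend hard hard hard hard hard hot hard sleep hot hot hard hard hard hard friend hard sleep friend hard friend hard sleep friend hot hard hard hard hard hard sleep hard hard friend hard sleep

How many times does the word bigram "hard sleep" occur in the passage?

5

Scanning the 40 overlapping bigram windows for "hard sleep":
  position 13–14: hard sleep
  position 22–23: hard sleep
  position 27–28: hard sleep
  position 35–36: hard sleep
  position 40–41: hard sleep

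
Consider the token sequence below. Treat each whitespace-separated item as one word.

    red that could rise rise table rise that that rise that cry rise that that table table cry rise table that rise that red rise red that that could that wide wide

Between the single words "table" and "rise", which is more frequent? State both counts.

"table": 4 occurrences
"rise": 8 occurrences

"rise" (8 vs 4)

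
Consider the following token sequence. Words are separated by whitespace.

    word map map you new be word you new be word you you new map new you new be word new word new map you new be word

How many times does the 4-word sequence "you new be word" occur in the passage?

Scanning the 25 overlapping 4-gram windows for "you new be word":
  position 4–7: you new be word
  position 8–11: you new be word
  position 17–20: you new be word
  position 25–28: you new be word

4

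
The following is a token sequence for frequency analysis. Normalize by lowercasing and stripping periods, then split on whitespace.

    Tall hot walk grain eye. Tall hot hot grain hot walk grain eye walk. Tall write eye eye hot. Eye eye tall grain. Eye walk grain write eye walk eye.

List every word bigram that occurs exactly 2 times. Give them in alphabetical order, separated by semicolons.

eye eye; eye tall; hot walk; tall hot; write eye

Bigram counts meeting the condition (exactly 2 times):
  eye eye: 2
  eye tall: 2
  hot walk: 2
  tall hot: 2
  write eye: 2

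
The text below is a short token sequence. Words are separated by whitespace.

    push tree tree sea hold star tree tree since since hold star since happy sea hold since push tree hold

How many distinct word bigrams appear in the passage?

15

20 tokens → 19 bigram windows in total.
Repeated bigrams (each contributes count−1 duplicates):
  hold star: 2
  push tree: 2
  sea hold: 2
  tree tree: 2
4 duplicate windows → 19 − 4 = 15 distinct.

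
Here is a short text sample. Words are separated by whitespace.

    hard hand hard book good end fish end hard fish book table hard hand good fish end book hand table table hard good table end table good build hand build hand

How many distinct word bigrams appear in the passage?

26

31 tokens → 30 bigram windows in total.
Repeated bigrams (each contributes count−1 duplicates):
  build hand: 2
  fish end: 2
  hard hand: 2
  table hard: 2
4 duplicate windows → 30 − 4 = 26 distinct.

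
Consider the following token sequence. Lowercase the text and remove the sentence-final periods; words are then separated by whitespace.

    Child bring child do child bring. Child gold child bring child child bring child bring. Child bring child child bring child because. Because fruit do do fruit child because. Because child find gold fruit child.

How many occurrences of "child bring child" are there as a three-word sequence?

7

Scanning the 33 overlapping trigram windows for "child bring child":
  position 1–3: child bring child
  position 5–7: child bring child
  position 9–11: child bring child
  position 12–14: child bring child
  position 14–16: child bring child
  position 16–18: child bring child
  position 19–21: child bring child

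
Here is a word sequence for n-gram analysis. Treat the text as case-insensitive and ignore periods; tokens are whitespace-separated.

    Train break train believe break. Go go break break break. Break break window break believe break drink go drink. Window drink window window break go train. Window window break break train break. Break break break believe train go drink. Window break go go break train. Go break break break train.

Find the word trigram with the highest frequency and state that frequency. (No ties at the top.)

"break break break", 6 times

Trigram frequencies (highest first):
  break break break: 6
  break go go: 2
  go go break: 2
  go break break: 2
  go drink window: 2
  window window break: 2
  … (30 more, each ≤ 2)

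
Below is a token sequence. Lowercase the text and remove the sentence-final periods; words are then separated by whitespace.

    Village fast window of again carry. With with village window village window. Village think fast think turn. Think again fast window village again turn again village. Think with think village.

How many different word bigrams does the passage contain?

30 tokens → 29 bigram windows in total.
Repeated bigrams (each contributes count−1 duplicates):
  window village: 3
  fast window: 2
  village think: 2
  village window: 2
5 duplicate windows → 29 − 5 = 24 distinct.

24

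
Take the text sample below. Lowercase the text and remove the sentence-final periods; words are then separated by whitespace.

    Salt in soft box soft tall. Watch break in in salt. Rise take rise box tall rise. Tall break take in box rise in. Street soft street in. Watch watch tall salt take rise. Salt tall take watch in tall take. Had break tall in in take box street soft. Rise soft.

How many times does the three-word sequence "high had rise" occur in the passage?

Scanning the 50 overlapping trigram windows for "high had rise":
  (none found)

0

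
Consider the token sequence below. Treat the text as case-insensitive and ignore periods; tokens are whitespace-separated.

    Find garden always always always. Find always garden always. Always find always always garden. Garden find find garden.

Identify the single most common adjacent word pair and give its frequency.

"always always", 4 times

Bigram frequencies (highest first):
  always always: 4
  find garden: 2
  garden always: 2
  always find: 2
  find always: 2
  always garden: 2
  … (3 more, each ≤ 1)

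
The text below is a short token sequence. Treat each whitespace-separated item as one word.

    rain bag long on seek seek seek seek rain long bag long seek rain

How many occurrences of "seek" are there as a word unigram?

Scanning the 14 tokens for "seek":
  position 5: seek
  position 6: seek
  position 7: seek
  position 8: seek
  position 13: seek

5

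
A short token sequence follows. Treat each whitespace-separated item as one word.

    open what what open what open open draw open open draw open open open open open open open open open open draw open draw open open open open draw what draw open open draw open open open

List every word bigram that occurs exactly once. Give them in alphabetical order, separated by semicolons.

draw what; what draw; what what

Bigram counts meeting the condition (exactly once):
  draw what: 1
  what draw: 1
  what what: 1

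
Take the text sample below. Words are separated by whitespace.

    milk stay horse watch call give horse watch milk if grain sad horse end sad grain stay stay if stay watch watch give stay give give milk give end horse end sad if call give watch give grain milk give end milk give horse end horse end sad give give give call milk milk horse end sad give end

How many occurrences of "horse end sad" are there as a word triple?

4

Scanning the 57 overlapping trigram windows for "horse end sad":
  position 13–15: horse end sad
  position 30–32: horse end sad
  position 46–48: horse end sad
  position 55–57: horse end sad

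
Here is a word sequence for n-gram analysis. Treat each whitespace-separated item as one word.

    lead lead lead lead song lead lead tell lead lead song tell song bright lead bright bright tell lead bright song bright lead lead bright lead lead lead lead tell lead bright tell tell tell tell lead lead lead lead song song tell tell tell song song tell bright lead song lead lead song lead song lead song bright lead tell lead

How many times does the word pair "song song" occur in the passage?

Scanning the 61 overlapping bigram windows for "song song":
  position 41–42: song song
  position 46–47: song song

2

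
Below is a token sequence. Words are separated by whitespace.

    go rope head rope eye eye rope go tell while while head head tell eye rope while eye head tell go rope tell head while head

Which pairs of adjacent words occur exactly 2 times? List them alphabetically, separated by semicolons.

Bigram counts meeting the condition (exactly 2 times):
  eye rope: 2
  go rope: 2
  head tell: 2
  while head: 2

eye rope; go rope; head tell; while head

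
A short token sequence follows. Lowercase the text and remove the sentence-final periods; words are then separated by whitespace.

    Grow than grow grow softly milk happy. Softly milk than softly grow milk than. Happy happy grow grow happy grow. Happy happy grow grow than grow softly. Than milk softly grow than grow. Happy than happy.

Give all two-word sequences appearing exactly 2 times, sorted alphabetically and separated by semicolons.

grow softly; happy happy; milk than; softly grow; softly milk; than happy

Bigram counts meeting the condition (exactly 2 times):
  grow softly: 2
  happy happy: 2
  milk than: 2
  softly grow: 2
  softly milk: 2
  than happy: 2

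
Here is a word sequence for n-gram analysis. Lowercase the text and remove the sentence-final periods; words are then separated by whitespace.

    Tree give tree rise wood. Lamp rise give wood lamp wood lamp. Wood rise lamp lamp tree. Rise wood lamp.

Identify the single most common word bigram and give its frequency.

Bigram frequencies (highest first):
  wood lamp: 4
  tree rise: 2
  rise wood: 2
  lamp wood: 2
  tree give: 1
  give tree: 1
  … (7 more, each ≤ 1)

"wood lamp", 4 times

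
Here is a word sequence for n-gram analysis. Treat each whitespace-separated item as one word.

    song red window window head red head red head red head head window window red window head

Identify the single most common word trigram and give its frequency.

"head red head", 3 times

Trigram frequencies (highest first):
  head red head: 3
  red head red: 2
  song red window: 1
  red window window: 1
  window window head: 1
  window head red: 1
  … (6 more, each ≤ 1)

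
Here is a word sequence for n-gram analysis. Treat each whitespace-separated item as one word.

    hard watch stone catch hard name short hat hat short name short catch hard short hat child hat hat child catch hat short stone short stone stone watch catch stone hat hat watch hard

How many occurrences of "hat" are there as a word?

8

Scanning the 34 tokens for "hat":
  position 8: hat
  position 9: hat
  position 16: hat
  position 18: hat
  position 19: hat
  position 22: hat
  position 31: hat
  position 32: hat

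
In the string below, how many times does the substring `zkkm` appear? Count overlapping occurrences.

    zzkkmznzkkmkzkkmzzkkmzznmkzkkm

Sliding a length-4 window over the 30 characters (27 positions):
  position 2–5: zkkm
  position 8–11: zkkm
  position 13–16: zkkm
  position 18–21: zkkm
  position 27–30: zkkm

5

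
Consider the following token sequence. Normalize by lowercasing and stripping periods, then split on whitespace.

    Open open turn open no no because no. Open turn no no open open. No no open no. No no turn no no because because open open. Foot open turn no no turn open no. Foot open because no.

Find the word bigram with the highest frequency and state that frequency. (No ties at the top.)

Bigram frequencies (highest first):
  no no: 7
  open no: 4
  open open: 3
  open turn: 3
  no open: 3
  turn no: 3
  … (10 more, each ≤ 2)

"no no", 7 times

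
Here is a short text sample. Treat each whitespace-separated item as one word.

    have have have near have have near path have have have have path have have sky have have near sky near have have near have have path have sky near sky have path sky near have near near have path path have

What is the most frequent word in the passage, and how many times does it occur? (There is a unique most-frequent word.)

"have", 22 times

Unigram frequencies (highest first):
  have: 22
  near: 9
  path: 6
  sky: 5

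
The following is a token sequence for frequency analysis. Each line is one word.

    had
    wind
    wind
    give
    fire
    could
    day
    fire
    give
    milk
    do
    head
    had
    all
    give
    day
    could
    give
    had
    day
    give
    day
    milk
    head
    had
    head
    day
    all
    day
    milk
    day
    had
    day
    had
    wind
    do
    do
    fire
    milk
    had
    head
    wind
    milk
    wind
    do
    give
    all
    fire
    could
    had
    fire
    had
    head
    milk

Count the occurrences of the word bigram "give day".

Scanning the 53 overlapping bigram windows for "give day":
  position 15–16: give day
  position 21–22: give day

2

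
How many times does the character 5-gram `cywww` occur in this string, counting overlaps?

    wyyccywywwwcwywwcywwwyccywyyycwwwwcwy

Sliding a length-5 window over the 37 characters (33 positions):
  position 17–21: cywww

1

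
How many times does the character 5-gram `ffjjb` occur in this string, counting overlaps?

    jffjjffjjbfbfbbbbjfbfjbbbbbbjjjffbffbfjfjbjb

Sliding a length-5 window over the 44 characters (40 positions):
  position 6–10: ffjjb

1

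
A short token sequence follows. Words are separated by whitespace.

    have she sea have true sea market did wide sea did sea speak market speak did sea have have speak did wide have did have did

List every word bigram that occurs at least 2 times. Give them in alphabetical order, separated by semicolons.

Bigram counts meeting the condition (at least 2 times):
  did sea: 2
  did wide: 2
  have did: 2
  sea have: 2
  speak did: 2

did sea; did wide; have did; sea have; speak did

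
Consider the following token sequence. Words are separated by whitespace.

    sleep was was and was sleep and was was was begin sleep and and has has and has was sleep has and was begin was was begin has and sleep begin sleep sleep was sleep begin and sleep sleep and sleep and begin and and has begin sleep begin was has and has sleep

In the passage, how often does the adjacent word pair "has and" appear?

Scanning the 53 overlapping bigram windows for "has and":
  position 16–17: has and
  position 21–22: has and
  position 28–29: has and
  position 51–52: has and

4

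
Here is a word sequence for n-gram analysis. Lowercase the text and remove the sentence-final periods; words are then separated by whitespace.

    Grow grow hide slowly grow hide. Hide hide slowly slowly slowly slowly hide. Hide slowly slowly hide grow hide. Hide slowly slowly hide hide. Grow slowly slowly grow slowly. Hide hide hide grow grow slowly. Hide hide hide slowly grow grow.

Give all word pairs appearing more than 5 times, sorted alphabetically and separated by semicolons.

hide hide; slowly slowly

Bigram counts meeting the condition (more than 5 times):
  hide hide: 9
  slowly slowly: 6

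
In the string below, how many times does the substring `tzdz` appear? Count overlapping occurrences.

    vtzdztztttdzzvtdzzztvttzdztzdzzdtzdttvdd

Sliding a length-4 window over the 40 characters (37 positions):
  position 2–5: tzdz
  position 23–26: tzdz
  position 27–30: tzdz

3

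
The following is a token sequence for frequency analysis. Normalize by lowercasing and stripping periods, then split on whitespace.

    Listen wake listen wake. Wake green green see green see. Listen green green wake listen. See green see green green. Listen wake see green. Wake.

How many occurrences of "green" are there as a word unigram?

Scanning the 25 tokens for "green":
  position 6: green
  position 7: green
  position 9: green
  position 12: green
  position 13: green
  position 17: green
  position 19: green
  position 20: green
  position 24: green

9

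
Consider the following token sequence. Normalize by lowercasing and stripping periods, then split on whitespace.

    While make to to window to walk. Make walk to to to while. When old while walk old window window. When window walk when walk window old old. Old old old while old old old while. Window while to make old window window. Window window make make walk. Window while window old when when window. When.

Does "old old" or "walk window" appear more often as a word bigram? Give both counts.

"old old": 6 occurrences
"walk window": 2 occurrences

"old old" (6 vs 2)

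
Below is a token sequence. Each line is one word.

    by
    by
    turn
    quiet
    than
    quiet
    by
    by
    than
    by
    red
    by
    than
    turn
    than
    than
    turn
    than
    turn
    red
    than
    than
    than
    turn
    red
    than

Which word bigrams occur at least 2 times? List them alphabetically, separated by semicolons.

by by; by than; red than; than than; than turn; turn red; turn than

Bigram counts meeting the condition (at least 2 times):
  by by: 2
  by than: 2
  red than: 2
  than than: 3
  than turn: 4
  turn red: 2
  turn than: 2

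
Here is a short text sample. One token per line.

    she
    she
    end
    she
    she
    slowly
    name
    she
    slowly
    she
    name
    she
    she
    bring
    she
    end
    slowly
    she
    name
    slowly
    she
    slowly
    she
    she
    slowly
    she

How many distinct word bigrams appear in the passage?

26 tokens → 25 bigram windows in total.
Repeated bigrams (each contributes count−1 duplicates):
  slowly she: 5
  she she: 4
  she slowly: 4
  name she: 2
  she end: 2
  she name: 2
13 duplicate windows → 25 − 13 = 12 distinct.

12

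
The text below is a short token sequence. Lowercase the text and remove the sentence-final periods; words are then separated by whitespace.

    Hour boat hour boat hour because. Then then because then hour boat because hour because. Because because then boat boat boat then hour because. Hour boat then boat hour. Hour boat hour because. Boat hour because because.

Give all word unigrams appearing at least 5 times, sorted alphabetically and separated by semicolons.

because; boat; hour; then

Unigram counts meeting the condition (at least 5 times):
  because: 10
  boat: 10
  hour: 11
  then: 6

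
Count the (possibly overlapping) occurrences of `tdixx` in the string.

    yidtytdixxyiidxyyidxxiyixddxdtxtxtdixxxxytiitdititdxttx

2

Sliding a length-5 window over the 55 characters (51 positions):
  position 6–10: tdixx
  position 34–38: tdixx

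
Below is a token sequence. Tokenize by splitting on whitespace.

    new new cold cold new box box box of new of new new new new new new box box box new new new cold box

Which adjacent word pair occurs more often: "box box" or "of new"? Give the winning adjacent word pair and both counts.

"box box" (4 vs 2)

"box box": 4 occurrences
"of new": 2 occurrences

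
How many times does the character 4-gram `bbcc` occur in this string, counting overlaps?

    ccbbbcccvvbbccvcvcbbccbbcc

Sliding a length-4 window over the 26 characters (23 positions):
  position 4–7: bbcc
  position 11–14: bbcc
  position 19–22: bbcc
  position 23–26: bbcc

4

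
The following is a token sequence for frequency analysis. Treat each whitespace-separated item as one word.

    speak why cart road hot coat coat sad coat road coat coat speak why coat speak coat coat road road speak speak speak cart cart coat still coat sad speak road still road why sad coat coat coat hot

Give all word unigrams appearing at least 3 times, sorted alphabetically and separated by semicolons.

Unigram counts meeting the condition (at least 3 times):
  cart: 3
  coat: 13
  road: 6
  sad: 3
  speak: 7
  why: 3

cart; coat; road; sad; speak; why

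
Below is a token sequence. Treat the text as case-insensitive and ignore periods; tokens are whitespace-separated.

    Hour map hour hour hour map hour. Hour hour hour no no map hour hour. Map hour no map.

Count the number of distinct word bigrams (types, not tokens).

19 tokens → 18 bigram windows in total.
Repeated bigrams (each contributes count−1 duplicates):
  hour hour: 6
  map hour: 4
  hour map: 3
  hour no: 2
  no map: 2
12 duplicate windows → 18 − 12 = 6 distinct.

6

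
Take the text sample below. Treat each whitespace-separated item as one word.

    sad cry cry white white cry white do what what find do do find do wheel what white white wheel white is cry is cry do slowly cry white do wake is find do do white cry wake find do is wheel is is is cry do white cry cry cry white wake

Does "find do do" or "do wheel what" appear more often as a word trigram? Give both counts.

"find do do" (2 vs 1)

"find do do": 2 occurrences
"do wheel what": 1 occurrence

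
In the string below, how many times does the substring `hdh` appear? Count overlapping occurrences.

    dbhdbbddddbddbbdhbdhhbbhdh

1

Sliding a length-3 window over the 26 characters (24 positions):
  position 24–26: hdh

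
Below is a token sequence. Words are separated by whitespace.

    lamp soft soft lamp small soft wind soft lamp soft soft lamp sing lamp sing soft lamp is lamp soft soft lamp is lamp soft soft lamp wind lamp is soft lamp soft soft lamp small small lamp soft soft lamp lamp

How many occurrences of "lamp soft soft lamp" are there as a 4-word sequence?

6

Scanning the 39 overlapping 4-gram windows for "lamp soft soft lamp":
  position 1–4: lamp soft soft lamp
  position 9–12: lamp soft soft lamp
  position 19–22: lamp soft soft lamp
  position 24–27: lamp soft soft lamp
  position 32–35: lamp soft soft lamp
  position 38–41: lamp soft soft lamp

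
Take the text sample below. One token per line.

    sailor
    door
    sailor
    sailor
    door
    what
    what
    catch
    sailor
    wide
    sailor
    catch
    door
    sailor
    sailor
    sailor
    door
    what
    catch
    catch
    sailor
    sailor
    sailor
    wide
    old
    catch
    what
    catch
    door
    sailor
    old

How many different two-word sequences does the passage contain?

31 tokens → 30 bigram windows in total.
Repeated bigrams (each contributes count−1 duplicates):
  sailor sailor: 5
  door sailor: 3
  sailor door: 3
  what catch: 3
  catch door: 2
  catch sailor: 2
  door what: 2
  sailor wide: 2
14 duplicate windows → 30 − 14 = 16 distinct.

16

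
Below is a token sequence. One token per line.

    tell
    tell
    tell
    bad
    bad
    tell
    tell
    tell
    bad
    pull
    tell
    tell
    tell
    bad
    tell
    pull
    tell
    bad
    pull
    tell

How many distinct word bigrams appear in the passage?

7

20 tokens → 19 bigram windows in total.
Repeated bigrams (each contributes count−1 duplicates):
  tell tell: 6
  tell bad: 4
  pull tell: 3
  bad pull: 2
  bad tell: 2
12 duplicate windows → 19 − 12 = 7 distinct.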